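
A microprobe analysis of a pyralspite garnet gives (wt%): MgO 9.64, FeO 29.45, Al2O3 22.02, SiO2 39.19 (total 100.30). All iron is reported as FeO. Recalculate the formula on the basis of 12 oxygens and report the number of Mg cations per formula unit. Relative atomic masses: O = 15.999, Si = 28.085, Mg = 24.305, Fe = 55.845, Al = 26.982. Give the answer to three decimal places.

MgO: 9.64/40.304 = 0.23918 mol → 0.23918 mol Mg, 0.23918 mol O.
FeO: 29.45/71.844 = 0.40992 mol → 0.40992 mol Fe, 0.40992 mol O.
Al2O3: 22.02/101.961 = 0.21596 mol → 0.43192 mol Al, 0.64788 mol O.
SiO2: 39.19/60.083 = 0.65226 mol → 0.65226 mol Si, 1.30452 mol O.
Total oxygen = 2.60150 mol. Normalization factor = 12/2.60150 = 4.61272.
Mg per 12 O = 0.23918 × 4.61272 = 1.103.

1.103 Mg apfu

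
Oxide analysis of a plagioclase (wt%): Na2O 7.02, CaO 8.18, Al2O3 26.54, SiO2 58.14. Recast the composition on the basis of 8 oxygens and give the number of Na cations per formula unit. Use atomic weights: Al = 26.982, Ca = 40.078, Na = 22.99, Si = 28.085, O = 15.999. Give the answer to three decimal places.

Na2O: 7.02/61.979 = 0.11326 mol → 0.22652 mol Na, 0.11326 mol O.
CaO: 8.18/56.077 = 0.14587 mol → 0.14587 mol Ca, 0.14587 mol O.
Al2O3: 26.54/101.961 = 0.26030 mol → 0.52060 mol Al, 0.78090 mol O.
SiO2: 58.14/60.083 = 0.96766 mol → 0.96766 mol Si, 1.93532 mol O.
Total oxygen = 2.97535 mol. Normalization factor = 8/2.97535 = 2.68876.
Na per 8 O = 0.22652 × 2.68876 = 0.609.

0.609 Na apfu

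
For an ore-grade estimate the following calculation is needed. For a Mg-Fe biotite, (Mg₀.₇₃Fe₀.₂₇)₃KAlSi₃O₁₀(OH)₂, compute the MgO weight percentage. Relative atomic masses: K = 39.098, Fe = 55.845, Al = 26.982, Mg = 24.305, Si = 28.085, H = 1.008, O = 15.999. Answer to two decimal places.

19.93 wt%

Formula mass = 442.801 g/mol.
2.19 Mg → 2.1900 mol MgO per formula unit; M(MgO) = 40.304, so MgO mass = 88.266 g.
88.266/442.801 × 100 = 19.93 wt%.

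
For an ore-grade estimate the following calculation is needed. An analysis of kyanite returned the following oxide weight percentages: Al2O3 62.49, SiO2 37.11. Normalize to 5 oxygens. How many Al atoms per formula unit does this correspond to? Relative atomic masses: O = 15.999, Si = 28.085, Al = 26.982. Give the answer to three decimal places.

1.994 Al apfu

Al2O3: 62.49/101.961 = 0.61288 mol → 1.22576 mol Al, 1.83864 mol O.
SiO2: 37.11/60.083 = 0.61765 mol → 0.61765 mol Si, 1.23530 mol O.
Total oxygen = 3.07394 mol. Normalization factor = 5/3.07394 = 1.62658.
Al per 5 O = 1.22576 × 1.62658 = 1.994.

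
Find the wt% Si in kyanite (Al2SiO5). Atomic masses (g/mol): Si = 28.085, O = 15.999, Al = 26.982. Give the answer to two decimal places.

17.33 wt%

Molar mass of Al2SiO5: 2×26.982 + 1×28.085 + 5×15.999 = 162.044 g/mol.
Mass of Si per formula unit: 1 × 28.085 = 28.085 g.
Weight fraction Si = 28.085 / 162.044 = 0.1733.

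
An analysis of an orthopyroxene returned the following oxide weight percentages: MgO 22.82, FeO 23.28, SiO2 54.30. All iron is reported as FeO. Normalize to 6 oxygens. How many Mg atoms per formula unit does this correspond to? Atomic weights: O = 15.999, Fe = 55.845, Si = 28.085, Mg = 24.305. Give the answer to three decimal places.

22.82 wt% MgO ÷ 40.304 g/mol = 0.56620 mol, giving 0.56620 Mg and 0.56620 O.
23.28 wt% FeO ÷ 71.844 g/mol = 0.32404 mol, giving 0.32404 Fe and 0.32404 O.
54.30 wt% SiO2 ÷ 60.083 g/mol = 0.90375 mol, giving 0.90375 Si and 1.80750 O.
Oxygen sums to 2.69774; scaling by 6/2.69774 = 2.22408 puts the formula on 6 O.
Mg: 0.56620 × 2.22408 = 1.259 atoms per formula unit.

1.259 Mg apfu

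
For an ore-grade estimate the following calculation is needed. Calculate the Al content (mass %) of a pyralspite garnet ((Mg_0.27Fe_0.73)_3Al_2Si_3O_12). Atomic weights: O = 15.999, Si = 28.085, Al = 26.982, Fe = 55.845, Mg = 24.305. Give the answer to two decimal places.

M((Mg_0.27Fe_0.73)_3Al_2Si_3O_12) = 472.195 g/mol.
Al contributes 2 × 26.982 = 53.964 g per mole.
53.964/472.195 = 0.1143 → 11.43%.

11.43 mass %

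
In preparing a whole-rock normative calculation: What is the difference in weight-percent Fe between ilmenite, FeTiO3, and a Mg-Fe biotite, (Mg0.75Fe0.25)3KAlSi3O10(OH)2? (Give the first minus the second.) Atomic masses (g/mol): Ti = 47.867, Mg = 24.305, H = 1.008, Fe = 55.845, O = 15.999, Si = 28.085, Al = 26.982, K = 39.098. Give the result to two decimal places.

M(FeTiO3) = 151.709 g/mol, so wt% Fe = 55.845/151.709 × 100 = 36.81%.
M((Mg0.75Fe0.25)3KAlSi3O10(OH)2) = 440.909 g/mol, so wt% Fe = 41.884/440.909 × 100 = 9.50%.
36.81 − 9.50 = 27.31 pp.

27.31 percentage points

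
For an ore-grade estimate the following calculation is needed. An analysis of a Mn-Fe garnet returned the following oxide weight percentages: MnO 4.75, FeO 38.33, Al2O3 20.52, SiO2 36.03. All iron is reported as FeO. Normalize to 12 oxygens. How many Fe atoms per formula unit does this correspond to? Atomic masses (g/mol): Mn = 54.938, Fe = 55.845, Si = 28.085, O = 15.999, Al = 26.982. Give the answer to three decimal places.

MnO (M=70.937): mol = 0.06696; Mn = 0.06696, O = 0.06696.
FeO (M=71.844): mol = 0.53352; Fe = 0.53352, O = 0.53352.
Al2O3 (M=101.961): mol = 0.20125; Al = 0.40250, O = 0.60375.
SiO2 (M=60.083): mol = 0.59967; Si = 0.59967, O = 1.19934.
ΣO = 2.40357; factor = 12/ΣO = 4.99257.
Fe apfu = 0.53352 × 4.99257 = 2.664.

2.664 Fe apfu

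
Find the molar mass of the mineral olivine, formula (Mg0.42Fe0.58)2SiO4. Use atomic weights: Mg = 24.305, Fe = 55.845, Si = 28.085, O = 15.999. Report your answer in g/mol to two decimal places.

The formula mass is the sum 0.84·24.305 + 1.16·55.845 + 1·28.085 + 4·15.999.

177.28 g/mol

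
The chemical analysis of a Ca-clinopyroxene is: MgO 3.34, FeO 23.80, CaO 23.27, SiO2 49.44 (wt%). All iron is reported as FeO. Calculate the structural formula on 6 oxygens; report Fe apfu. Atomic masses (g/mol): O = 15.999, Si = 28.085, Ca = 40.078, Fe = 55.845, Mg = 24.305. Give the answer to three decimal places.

3.34 wt% MgO ÷ 40.304 g/mol = 0.08287 mol, giving 0.08287 Mg and 0.08287 O.
23.80 wt% FeO ÷ 71.844 g/mol = 0.33127 mol, giving 0.33127 Fe and 0.33127 O.
23.27 wt% CaO ÷ 56.077 g/mol = 0.41497 mol, giving 0.41497 Ca and 0.41497 O.
49.44 wt% SiO2 ÷ 60.083 g/mol = 0.82286 mol, giving 0.82286 Si and 1.64572 O.
Oxygen sums to 2.47483; scaling by 6/2.47483 = 2.42441 puts the formula on 6 O.
Fe: 0.33127 × 2.42441 = 0.803 atoms per formula unit.

0.803 Fe apfu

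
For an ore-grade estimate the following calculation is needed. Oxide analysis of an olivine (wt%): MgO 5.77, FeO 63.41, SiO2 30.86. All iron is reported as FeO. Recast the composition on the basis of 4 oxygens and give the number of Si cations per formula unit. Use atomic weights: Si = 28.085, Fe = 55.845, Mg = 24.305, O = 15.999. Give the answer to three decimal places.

1.001 Si apfu

5.77 wt% MgO ÷ 40.304 g/mol = 0.14316 mol, giving 0.14316 Mg and 0.14316 O.
63.41 wt% FeO ÷ 71.844 g/mol = 0.88261 mol, giving 0.88261 Fe and 0.88261 O.
30.86 wt% SiO2 ÷ 60.083 g/mol = 0.51362 mol, giving 0.51362 Si and 1.02724 O.
Oxygen sums to 2.05301; scaling by 4/2.05301 = 1.94836 puts the formula on 4 O.
Si: 0.51362 × 1.94836 = 1.001 atoms per formula unit.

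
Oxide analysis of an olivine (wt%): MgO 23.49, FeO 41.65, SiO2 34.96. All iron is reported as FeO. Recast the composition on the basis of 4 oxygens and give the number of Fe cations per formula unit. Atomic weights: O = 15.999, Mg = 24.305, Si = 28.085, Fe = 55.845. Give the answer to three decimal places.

0.997 Fe apfu

23.49 wt% MgO ÷ 40.304 g/mol = 0.58282 mol, giving 0.58282 Mg and 0.58282 O.
41.65 wt% FeO ÷ 71.844 g/mol = 0.57973 mol, giving 0.57973 Fe and 0.57973 O.
34.96 wt% SiO2 ÷ 60.083 g/mol = 0.58186 mol, giving 0.58186 Si and 1.16372 O.
Oxygen sums to 2.32627; scaling by 4/2.32627 = 1.71949 puts the formula on 4 O.
Fe: 0.57973 × 1.71949 = 0.997 atoms per formula unit.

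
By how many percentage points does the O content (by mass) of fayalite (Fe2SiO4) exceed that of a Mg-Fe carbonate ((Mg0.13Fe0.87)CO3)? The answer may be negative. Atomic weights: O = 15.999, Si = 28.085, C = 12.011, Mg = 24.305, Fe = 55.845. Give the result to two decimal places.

First mineral: 63.996 g O in 203.771 g formula = 31.41 wt% O.
Second mineral: 47.997 g O in 111.753 g formula = 42.95 wt% O.
31.41% − 42.95% gives a difference of -11.54 percentage points.

-11.54 percentage points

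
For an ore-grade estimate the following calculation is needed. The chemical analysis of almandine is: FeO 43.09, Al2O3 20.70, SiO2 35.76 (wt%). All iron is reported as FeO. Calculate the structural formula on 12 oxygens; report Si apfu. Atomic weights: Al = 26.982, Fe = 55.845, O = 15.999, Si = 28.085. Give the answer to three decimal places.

2.977 Si apfu

FeO: 43.09/71.844 = 0.59977 mol → 0.59977 mol Fe, 0.59977 mol O.
Al2O3: 20.70/101.961 = 0.20302 mol → 0.40604 mol Al, 0.60906 mol O.
SiO2: 35.76/60.083 = 0.59518 mol → 0.59518 mol Si, 1.19036 mol O.
Total oxygen = 2.39919 mol. Normalization factor = 12/2.39919 = 5.00169.
Si per 12 O = 0.59518 × 5.00169 = 2.977.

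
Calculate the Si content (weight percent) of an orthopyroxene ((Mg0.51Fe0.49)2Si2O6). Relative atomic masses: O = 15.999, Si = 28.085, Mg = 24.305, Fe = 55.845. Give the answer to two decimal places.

Formula mass = 1.02×24.305 + 0.98×55.845 + 2×28.085 + 6×15.999 = 231.683 g/mol, of which 56.170 g is Si.
So Si makes up 56.170/231.683 = 0.2424 of the mass, i.e. 24.24%.

24.24 weight percent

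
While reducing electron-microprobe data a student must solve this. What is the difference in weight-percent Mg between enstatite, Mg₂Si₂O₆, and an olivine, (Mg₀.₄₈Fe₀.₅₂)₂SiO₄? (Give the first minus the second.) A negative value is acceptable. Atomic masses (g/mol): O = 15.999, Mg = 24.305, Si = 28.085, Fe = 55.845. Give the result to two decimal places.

10.76 percentage points

Mg in Mg₂Si₂O₆: molar mass 200.774 g/mol; 2×24.305 = 48.610 g → 24.21 wt%.
Mg in (Mg₀.₄₈Fe₀.₅₂)₂SiO₄: molar mass 173.493 g/mol; 0.96×24.305 = 23.333 g → 13.45 wt%.
Difference = 24.21 − 13.45 = 10.76 percentage points.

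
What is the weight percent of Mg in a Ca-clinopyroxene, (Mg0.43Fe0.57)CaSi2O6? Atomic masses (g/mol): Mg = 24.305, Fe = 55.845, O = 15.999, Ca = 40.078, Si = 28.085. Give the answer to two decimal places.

M((Mg0.43Fe0.57)CaSi2O6) = 234.525 g/mol.
Mg contributes 0.43 × 24.305 = 10.451 g per mole.
10.451/234.525 = 0.0446 → 4.46%.

4.46 weight percent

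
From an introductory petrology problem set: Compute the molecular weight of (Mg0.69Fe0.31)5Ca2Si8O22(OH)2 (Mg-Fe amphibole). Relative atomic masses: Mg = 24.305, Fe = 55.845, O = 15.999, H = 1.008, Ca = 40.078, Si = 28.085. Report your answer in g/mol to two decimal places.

861.24 g/mol

M = 3.45(24.305) + 1.55(55.845) + 2(40.078) + 8(28.085) + 24(15.999) + 2(1.008)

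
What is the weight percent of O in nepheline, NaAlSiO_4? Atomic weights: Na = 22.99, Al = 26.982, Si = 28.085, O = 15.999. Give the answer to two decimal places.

45.05 wt%

M(NaAlSiO_4) = 142.053 g/mol.
O contributes 4 × 15.999 = 63.996 g per mole.
63.996/142.053 = 0.4505 → 45.05%.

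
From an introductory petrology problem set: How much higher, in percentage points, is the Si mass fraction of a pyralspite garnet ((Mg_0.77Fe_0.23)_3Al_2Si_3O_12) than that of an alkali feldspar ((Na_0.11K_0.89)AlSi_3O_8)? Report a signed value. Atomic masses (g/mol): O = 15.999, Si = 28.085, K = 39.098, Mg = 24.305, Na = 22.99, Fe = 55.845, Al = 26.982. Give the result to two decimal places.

-10.64 percentage points

Si in (Mg_0.77Fe_0.23)_3Al_2Si_3O_12: molar mass 424.885 g/mol; 3×28.085 = 84.255 g → 19.83 wt%.
Si in (Na_0.11K_0.89)AlSi_3O_8: molar mass 276.555 g/mol; 3×28.085 = 84.255 g → 30.47 wt%.
Difference = 19.83 − 30.47 = -10.64 percentage points.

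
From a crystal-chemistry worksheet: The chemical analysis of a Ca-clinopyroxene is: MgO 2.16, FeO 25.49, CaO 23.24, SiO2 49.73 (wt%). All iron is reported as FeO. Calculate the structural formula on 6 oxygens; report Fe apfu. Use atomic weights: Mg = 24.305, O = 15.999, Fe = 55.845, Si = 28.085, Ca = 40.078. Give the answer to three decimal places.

0.859 Fe apfu

MgO (M=40.304): mol = 0.05359; Mg = 0.05359, O = 0.05359.
FeO (M=71.844): mol = 0.35480; Fe = 0.35480, O = 0.35480.
CaO (M=56.077): mol = 0.41443; Ca = 0.41443, O = 0.41443.
SiO2 (M=60.083): mol = 0.82769; Si = 0.82769, O = 1.65538.
ΣO = 2.47820; factor = 6/ΣO = 2.42111.
Fe apfu = 0.35480 × 2.42111 = 0.859.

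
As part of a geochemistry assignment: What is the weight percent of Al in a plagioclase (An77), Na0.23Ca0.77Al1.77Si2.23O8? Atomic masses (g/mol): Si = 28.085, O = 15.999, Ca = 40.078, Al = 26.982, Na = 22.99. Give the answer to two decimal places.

Molar mass of Na0.23Ca0.77Al1.77Si2.23O8: 0.23×22.99 + 0.77×40.078 + 1.77×26.982 + 2.23×28.085 + 8×15.999 = 274.527 g/mol.
Mass of Al per formula unit: 1.77 × 26.982 = 47.758 g.
Weight fraction Al = 47.758 / 274.527 = 0.1740.

17.40 mass %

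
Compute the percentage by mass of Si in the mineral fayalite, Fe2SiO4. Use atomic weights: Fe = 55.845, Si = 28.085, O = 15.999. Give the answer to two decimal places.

13.78 wt%

Molar mass of Fe2SiO4: 2×55.845 + 1×28.085 + 4×15.999 = 203.771 g/mol.
Mass of Si per formula unit: 1 × 28.085 = 28.085 g.
Weight fraction Si = 28.085 / 203.771 = 0.1378.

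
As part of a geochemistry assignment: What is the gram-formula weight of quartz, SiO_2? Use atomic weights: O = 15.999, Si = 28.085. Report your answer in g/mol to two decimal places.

60.08 g/mol

The formula mass is the sum 1×28.085 + 2×15.999.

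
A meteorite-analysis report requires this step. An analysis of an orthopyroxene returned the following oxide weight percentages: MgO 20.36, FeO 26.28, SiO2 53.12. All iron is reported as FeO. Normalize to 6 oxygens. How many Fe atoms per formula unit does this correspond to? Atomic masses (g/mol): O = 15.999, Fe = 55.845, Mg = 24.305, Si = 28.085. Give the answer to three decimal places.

0.832 Fe apfu

MgO (M=40.304): mol = 0.50516; Mg = 0.50516, O = 0.50516.
FeO (M=71.844): mol = 0.36579; Fe = 0.36579, O = 0.36579.
SiO2 (M=60.083): mol = 0.88411; Si = 0.88411, O = 1.76822.
ΣO = 2.63917; factor = 6/ΣO = 2.27344.
Fe apfu = 0.36579 × 2.27344 = 0.832.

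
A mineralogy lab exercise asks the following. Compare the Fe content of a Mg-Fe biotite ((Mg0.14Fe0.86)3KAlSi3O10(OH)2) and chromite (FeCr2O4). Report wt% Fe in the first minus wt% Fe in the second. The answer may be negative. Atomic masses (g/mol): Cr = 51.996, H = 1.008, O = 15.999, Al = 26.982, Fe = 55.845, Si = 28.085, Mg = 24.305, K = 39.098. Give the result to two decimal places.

3.95 percentage points

M((Mg0.14Fe0.86)3KAlSi3O10(OH)2) = 498.627 g/mol, so wt% Fe = 144.080/498.627 × 100 = 28.90%.
M(FeCr2O4) = 223.833 g/mol, so wt% Fe = 55.845/223.833 × 100 = 24.95%.
28.90 − 24.95 = 3.95 pp.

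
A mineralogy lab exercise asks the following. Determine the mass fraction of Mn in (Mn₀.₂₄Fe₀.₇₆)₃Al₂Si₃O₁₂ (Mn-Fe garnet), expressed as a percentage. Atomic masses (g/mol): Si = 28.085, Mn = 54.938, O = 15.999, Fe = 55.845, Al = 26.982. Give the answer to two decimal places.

7.96 wt%

M((Mn₀.₂₄Fe₀.₇₆)₃Al₂Si₃O₁₂) = 497.089 g/mol.
Mn contributes 0.72 × 54.938 = 39.555 g per mole.
39.555/497.089 = 0.0796 → 7.96%.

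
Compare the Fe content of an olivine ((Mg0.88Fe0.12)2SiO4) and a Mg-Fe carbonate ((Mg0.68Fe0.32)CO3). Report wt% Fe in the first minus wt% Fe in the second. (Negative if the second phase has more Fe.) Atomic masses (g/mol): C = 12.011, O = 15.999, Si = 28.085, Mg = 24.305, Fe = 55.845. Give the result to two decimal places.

-9.89 percentage points

Fe in (Mg0.88Fe0.12)2SiO4: molar mass 148.261 g/mol; 0.24×55.845 = 13.403 g → 9.04 wt%.
Fe in (Mg0.68Fe0.32)CO3: molar mass 94.406 g/mol; 0.32×55.845 = 17.870 g → 18.93 wt%.
Difference = 9.04 − 18.93 = -9.89 percentage points.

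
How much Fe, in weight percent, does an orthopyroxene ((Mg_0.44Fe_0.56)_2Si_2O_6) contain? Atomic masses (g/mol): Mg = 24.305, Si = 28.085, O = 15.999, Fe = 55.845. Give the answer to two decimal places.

Formula mass = 0.88×24.305 + 1.12×55.845 + 2×28.085 + 6×15.999 = 236.099 g/mol, of which 62.546 g is Fe.
So Fe makes up 62.546/236.099 = 0.2649 of the mass, i.e. 26.49%.

26.49 weight percent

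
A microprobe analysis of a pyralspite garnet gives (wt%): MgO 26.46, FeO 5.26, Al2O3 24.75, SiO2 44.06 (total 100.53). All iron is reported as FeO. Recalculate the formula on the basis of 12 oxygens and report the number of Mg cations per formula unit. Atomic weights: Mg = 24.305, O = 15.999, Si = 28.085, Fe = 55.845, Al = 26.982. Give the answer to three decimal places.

MgO: 26.46/40.304 = 0.65651 mol → 0.65651 mol Mg, 0.65651 mol O.
FeO: 5.26/71.844 = 0.07321 mol → 0.07321 mol Fe, 0.07321 mol O.
Al2O3: 24.75/101.961 = 0.24274 mol → 0.48548 mol Al, 0.72822 mol O.
SiO2: 44.06/60.083 = 0.73332 mol → 0.73332 mol Si, 1.46664 mol O.
Total oxygen = 2.92458 mol. Normalization factor = 12/2.92458 = 4.10315.
Mg per 12 O = 0.65651 × 4.10315 = 2.694.

2.694 Mg apfu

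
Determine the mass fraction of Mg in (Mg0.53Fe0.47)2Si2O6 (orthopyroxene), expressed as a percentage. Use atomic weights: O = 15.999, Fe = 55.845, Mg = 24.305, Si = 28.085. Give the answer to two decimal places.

M((Mg0.53Fe0.47)2Si2O6) = 230.422 g/mol.
Mg contributes 1.06 × 24.305 = 25.763 g per mole.
25.763/230.422 = 0.1118 → 11.18%.

11.18 mass %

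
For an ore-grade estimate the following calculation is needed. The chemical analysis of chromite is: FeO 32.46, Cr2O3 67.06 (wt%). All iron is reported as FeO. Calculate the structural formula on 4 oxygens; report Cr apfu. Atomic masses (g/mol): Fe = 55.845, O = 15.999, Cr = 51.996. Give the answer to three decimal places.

1.988 Cr apfu

32.46 wt% FeO ÷ 71.844 g/mol = 0.45181 mol, giving 0.45181 Fe and 0.45181 O.
67.06 wt% Cr2O3 ÷ 151.989 g/mol = 0.44122 mol, giving 0.88244 Cr and 1.32366 O.
Oxygen sums to 1.77547; scaling by 4/1.77547 = 2.25292 puts the formula on 4 O.
Cr: 0.88244 × 2.25292 = 1.988 atoms per formula unit.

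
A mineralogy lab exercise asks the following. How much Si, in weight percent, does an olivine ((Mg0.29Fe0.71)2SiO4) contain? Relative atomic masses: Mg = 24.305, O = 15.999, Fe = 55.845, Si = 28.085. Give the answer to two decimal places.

M((Mg0.29Fe0.71)2SiO4) = 185.478 g/mol.
Si contributes 1 × 28.085 = 28.085 g per mole.
28.085/185.478 = 0.1514 → 15.14%.

15.14 weight percent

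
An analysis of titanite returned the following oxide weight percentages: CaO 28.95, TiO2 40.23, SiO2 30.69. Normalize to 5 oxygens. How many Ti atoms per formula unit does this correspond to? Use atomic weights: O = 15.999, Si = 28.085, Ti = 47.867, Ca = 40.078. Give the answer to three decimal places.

0.990 Ti apfu

28.95 wt% CaO ÷ 56.077 g/mol = 0.51625 mol, giving 0.51625 Ca and 0.51625 O.
40.23 wt% TiO2 ÷ 79.865 g/mol = 0.50373 mol, giving 0.50373 Ti and 1.00746 O.
30.69 wt% SiO2 ÷ 60.083 g/mol = 0.51079 mol, giving 0.51079 Si and 1.02158 O.
Oxygen sums to 2.54529; scaling by 5/2.54529 = 1.96441 puts the formula on 5 O.
Ti: 0.50373 × 1.96441 = 0.990 atoms per formula unit.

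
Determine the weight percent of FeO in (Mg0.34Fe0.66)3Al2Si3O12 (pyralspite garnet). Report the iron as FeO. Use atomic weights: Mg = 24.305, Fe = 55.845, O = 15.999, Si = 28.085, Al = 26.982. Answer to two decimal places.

30.55 wt%

Molar mass of (Mg0.34Fe0.66)3Al2Si3O12 = 1.02×24.305 + 1.98×55.845 + 2×26.982 + 3×28.085 + 12×15.999 = 465.571 g/mol.
Each formula unit contains 1.98 Fe, equivalent to 1.98/1 = 1.9800 mol FeO.
M(FeO) = 1×55.845 + 1×15.999 = 71.844 g/mol.
Mass of FeO per formula unit = 1.9800 × 71.844 = 142.251 g.
FeO wt% = 142.251 / 465.571 × 100 = 30.55%.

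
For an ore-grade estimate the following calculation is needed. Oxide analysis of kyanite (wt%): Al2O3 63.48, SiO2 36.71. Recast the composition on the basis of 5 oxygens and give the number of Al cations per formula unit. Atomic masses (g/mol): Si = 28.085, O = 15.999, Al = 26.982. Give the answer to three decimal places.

Al2O3 (M=101.961): mol = 0.62259; Al = 1.24518, O = 1.86777.
SiO2 (M=60.083): mol = 0.61099; Si = 0.61099, O = 1.22198.
ΣO = 3.08975; factor = 5/ΣO = 1.61825.
Al apfu = 1.24518 × 1.61825 = 2.015.

2.015 Al apfu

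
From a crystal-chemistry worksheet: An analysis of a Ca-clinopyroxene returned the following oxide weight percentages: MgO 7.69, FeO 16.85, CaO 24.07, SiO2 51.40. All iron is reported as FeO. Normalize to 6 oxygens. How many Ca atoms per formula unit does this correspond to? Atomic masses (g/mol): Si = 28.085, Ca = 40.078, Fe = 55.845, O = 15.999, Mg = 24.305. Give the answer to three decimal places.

MgO (M=40.304): mol = 0.19080; Mg = 0.19080, O = 0.19080.
FeO (M=71.844): mol = 0.23454; Fe = 0.23454, O = 0.23454.
CaO (M=56.077): mol = 0.42923; Ca = 0.42923, O = 0.42923.
SiO2 (M=60.083): mol = 0.85548; Si = 0.85548, O = 1.71096.
ΣO = 2.56553; factor = 6/ΣO = 2.33870.
Ca apfu = 0.42923 × 2.33870 = 1.004.

1.004 Ca apfu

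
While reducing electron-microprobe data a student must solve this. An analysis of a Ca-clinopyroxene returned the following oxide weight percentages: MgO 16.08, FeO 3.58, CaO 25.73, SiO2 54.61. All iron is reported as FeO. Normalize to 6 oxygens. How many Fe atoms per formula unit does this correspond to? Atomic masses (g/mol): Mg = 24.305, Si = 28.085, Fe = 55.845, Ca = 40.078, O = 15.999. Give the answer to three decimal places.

MgO: 16.08/40.304 = 0.39897 mol → 0.39897 mol Mg, 0.39897 mol O.
FeO: 3.58/71.844 = 0.04983 mol → 0.04983 mol Fe, 0.04983 mol O.
CaO: 25.73/56.077 = 0.45883 mol → 0.45883 mol Ca, 0.45883 mol O.
SiO2: 54.61/60.083 = 0.90891 mol → 0.90891 mol Si, 1.81782 mol O.
Total oxygen = 2.72545 mol. Normalization factor = 6/2.72545 = 2.20147.
Fe per 6 O = 0.04983 × 2.20147 = 0.110.

0.110 Fe apfu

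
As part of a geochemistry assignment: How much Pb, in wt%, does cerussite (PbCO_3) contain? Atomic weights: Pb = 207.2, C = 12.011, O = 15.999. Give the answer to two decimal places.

Molar mass of PbCO_3: 1·207.2 + 1·12.011 + 3·15.999 = 267.208 g/mol.
Mass of Pb per formula unit: 1 × 207.2 = 207.200 g.
Weight fraction Pb = 207.200 / 267.208 = 0.7754.

77.54 wt%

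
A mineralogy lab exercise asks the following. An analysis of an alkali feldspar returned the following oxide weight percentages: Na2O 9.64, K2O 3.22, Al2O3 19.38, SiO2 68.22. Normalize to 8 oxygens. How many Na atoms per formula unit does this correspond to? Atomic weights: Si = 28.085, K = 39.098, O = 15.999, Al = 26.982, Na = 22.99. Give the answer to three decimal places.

9.64 wt% Na2O ÷ 61.979 g/mol = 0.15554 mol, giving 0.31108 Na and 0.15554 O.
3.22 wt% K2O ÷ 94.195 g/mol = 0.03418 mol, giving 0.06836 K and 0.03418 O.
19.38 wt% Al2O3 ÷ 101.961 g/mol = 0.19007 mol, giving 0.38014 Al and 0.57021 O.
68.22 wt% SiO2 ÷ 60.083 g/mol = 1.13543 mol, giving 1.13543 Si and 2.27086 O.
Oxygen sums to 3.03079; scaling by 8/3.03079 = 2.63958 puts the formula on 8 O.
Na: 0.31108 × 2.63958 = 0.821 atoms per formula unit.

0.821 Na apfu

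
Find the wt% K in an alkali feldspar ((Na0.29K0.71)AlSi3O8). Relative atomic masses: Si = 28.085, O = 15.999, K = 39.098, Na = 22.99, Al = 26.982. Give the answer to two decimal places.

10.14 wt%

Formula mass = 0.29*22.99 + 0.71*39.098 + 1*26.982 + 3*28.085 + 8*15.999 = 273.656 g/mol, of which 27.760 g is K.
So K makes up 27.760/273.656 = 0.1014 of the mass, i.e. 10.14%.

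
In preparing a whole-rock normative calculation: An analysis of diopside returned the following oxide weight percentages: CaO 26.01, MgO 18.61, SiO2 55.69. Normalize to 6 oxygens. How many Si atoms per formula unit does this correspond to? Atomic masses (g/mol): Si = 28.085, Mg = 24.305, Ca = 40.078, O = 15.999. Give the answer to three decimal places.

26.01 wt% CaO ÷ 56.077 g/mol = 0.46383 mol, giving 0.46383 Ca and 0.46383 O.
18.61 wt% MgO ÷ 40.304 g/mol = 0.46174 mol, giving 0.46174 Mg and 0.46174 O.
55.69 wt% SiO2 ÷ 60.083 g/mol = 0.92688 mol, giving 0.92688 Si and 1.85376 O.
Oxygen sums to 2.77933; scaling by 6/2.77933 = 2.15879 puts the formula on 6 O.
Si: 0.92688 × 2.15879 = 2.001 atoms per formula unit.

2.001 Si apfu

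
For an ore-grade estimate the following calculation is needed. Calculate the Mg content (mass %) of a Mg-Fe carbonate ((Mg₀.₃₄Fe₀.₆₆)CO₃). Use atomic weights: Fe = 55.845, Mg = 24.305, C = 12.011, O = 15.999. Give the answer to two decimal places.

7.86 mass %

Formula mass = 0.34*24.305 + 0.66*55.845 + 1*12.011 + 3*15.999 = 105.129 g/mol, of which 8.264 g is Mg.
So Mg makes up 8.264/105.129 = 0.0786 of the mass, i.e. 7.86%.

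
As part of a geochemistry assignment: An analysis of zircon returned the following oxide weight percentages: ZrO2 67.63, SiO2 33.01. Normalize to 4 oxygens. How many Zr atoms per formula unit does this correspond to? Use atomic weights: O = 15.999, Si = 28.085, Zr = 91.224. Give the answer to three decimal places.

0.999 Zr apfu

ZrO2 (M=123.222): mol = 0.54885; Zr = 0.54885, O = 1.09770.
SiO2 (M=60.083): mol = 0.54941; Si = 0.54941, O = 1.09882.
ΣO = 2.19652; factor = 4/ΣO = 1.82106.
Zr apfu = 0.54885 × 1.82106 = 0.999.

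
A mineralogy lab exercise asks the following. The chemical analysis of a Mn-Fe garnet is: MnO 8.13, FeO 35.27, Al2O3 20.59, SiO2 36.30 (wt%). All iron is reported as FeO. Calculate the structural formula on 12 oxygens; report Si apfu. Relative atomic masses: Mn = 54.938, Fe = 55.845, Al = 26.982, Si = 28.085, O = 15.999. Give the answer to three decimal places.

8.13 wt% MnO ÷ 70.937 g/mol = 0.11461 mol, giving 0.11461 Mn and 0.11461 O.
35.27 wt% FeO ÷ 71.844 g/mol = 0.49092 mol, giving 0.49092 Fe and 0.49092 O.
20.59 wt% Al2O3 ÷ 101.961 g/mol = 0.20194 mol, giving 0.40388 Al and 0.60582 O.
36.30 wt% SiO2 ÷ 60.083 g/mol = 0.60416 mol, giving 0.60416 Si and 1.20832 O.
Oxygen sums to 2.41967; scaling by 12/2.41967 = 4.95935 puts the formula on 12 O.
Si: 0.60416 × 4.95935 = 2.996 atoms per formula unit.

2.996 Si apfu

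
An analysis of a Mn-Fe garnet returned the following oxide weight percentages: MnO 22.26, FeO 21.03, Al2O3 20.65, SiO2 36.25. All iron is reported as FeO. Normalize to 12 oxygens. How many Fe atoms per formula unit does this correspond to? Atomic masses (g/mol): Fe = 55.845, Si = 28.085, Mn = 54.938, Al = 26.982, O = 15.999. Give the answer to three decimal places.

1.451 Fe apfu

22.26 wt% MnO ÷ 70.937 g/mol = 0.31380 mol, giving 0.31380 Mn and 0.31380 O.
21.03 wt% FeO ÷ 71.844 g/mol = 0.29272 mol, giving 0.29272 Fe and 0.29272 O.
20.65 wt% Al2O3 ÷ 101.961 g/mol = 0.20253 mol, giving 0.40506 Al and 0.60759 O.
36.25 wt% SiO2 ÷ 60.083 g/mol = 0.60333 mol, giving 0.60333 Si and 1.20666 O.
Oxygen sums to 2.42077; scaling by 12/2.42077 = 4.95710 puts the formula on 12 O.
Fe: 0.29272 × 4.95710 = 1.451 atoms per formula unit.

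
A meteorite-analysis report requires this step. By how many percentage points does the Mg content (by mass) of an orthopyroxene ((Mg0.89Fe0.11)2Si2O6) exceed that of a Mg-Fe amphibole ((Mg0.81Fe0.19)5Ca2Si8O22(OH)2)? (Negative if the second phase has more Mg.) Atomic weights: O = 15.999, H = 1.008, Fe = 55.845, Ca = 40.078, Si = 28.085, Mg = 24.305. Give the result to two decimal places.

9.14 percentage points

First mineral: 43.263 g Mg in 207.713 g formula = 20.83 wt% Mg.
Second mineral: 98.435 g Mg in 842.316 g formula = 11.69 wt% Mg.
20.83% − 11.69% gives a difference of 9.14 percentage points.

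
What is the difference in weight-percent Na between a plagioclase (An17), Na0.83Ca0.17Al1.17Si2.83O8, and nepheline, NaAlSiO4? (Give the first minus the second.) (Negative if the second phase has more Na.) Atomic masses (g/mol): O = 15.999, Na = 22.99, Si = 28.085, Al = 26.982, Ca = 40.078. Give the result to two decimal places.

Na in Na0.83Ca0.17Al1.17Si2.83O8: molar mass 264.936 g/mol; 0.83×22.99 = 19.082 g → 7.20 wt%.
Na in NaAlSiO4: molar mass 142.053 g/mol; 1×22.99 = 22.990 g → 16.18 wt%.
Difference = 7.20 − 16.18 = -8.98 percentage points.

-8.98 percentage points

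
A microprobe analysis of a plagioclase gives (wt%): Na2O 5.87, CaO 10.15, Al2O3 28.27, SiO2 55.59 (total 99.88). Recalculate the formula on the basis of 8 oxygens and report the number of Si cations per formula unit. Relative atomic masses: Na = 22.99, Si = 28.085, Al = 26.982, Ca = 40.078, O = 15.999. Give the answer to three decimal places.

2.502 Si apfu

5.87 wt% Na2O ÷ 61.979 g/mol = 0.09471 mol, giving 0.18942 Na and 0.09471 O.
10.15 wt% CaO ÷ 56.077 g/mol = 0.18100 mol, giving 0.18100 Ca and 0.18100 O.
28.27 wt% Al2O3 ÷ 101.961 g/mol = 0.27726 mol, giving 0.55452 Al and 0.83178 O.
55.59 wt% SiO2 ÷ 60.083 g/mol = 0.92522 mol, giving 0.92522 Si and 1.85044 O.
Oxygen sums to 2.95793; scaling by 8/2.95793 = 2.70459 puts the formula on 8 O.
Si: 0.92522 × 2.70459 = 2.502 atoms per formula unit.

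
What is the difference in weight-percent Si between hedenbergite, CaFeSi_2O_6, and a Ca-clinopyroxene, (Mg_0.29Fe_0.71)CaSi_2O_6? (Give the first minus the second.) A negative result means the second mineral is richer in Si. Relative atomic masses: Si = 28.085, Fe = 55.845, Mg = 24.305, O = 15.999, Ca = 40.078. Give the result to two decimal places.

Si in CaFeSi_2O_6: molar mass 248.087 g/mol; 2×28.085 = 56.170 g → 22.64 wt%.
Si in (Mg_0.29Fe_0.71)CaSi_2O_6: molar mass 238.940 g/mol; 2×28.085 = 56.170 g → 23.51 wt%.
Difference = 22.64 − 23.51 = -0.87 percentage points.

-0.87 percentage points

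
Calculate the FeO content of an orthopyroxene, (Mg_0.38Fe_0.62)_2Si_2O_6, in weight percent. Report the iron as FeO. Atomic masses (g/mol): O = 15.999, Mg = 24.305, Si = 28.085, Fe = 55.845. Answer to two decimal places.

37.14 wt%

Molar mass of (Mg_0.38Fe_0.62)_2Si_2O_6 = 0.76·24.305 + 1.24·55.845 + 2·28.085 + 6·15.999 = 239.884 g/mol.
Each formula unit contains 1.24 Fe, equivalent to 1.24/1 = 1.2400 mol FeO.
M(FeO) = 1×55.845 + 1×15.999 = 71.844 g/mol.
Mass of FeO per formula unit = 1.2400 × 71.844 = 89.087 g.
FeO wt% = 89.087 / 239.884 × 100 = 37.14%.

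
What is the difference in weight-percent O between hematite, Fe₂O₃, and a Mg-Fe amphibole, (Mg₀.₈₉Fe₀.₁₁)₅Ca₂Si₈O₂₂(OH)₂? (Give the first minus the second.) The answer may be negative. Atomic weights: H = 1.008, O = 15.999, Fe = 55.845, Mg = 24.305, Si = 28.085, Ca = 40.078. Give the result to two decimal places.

-16.22 percentage points

O in Fe₂O₃: molar mass 159.687 g/mol; 3×15.999 = 47.997 g → 30.06 wt%.
O in (Mg₀.₈₉Fe₀.₁₁)₅Ca₂Si₈O₂₂(OH)₂: molar mass 829.700 g/mol; 24×15.999 = 383.976 g → 46.28 wt%.
Difference = 30.06 − 46.28 = -16.22 percentage points.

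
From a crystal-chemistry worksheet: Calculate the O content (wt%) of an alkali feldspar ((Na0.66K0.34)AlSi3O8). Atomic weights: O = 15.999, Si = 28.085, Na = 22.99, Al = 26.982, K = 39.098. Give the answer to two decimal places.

47.81 wt%

Molar mass of (Na0.66K0.34)AlSi3O8: 0.66·22.99 + 0.34·39.098 + 1·26.982 + 3·28.085 + 8·15.999 = 267.696 g/mol.
Mass of O per formula unit: 8 × 15.999 = 127.992 g.
Weight fraction O = 127.992 / 267.696 = 0.4781.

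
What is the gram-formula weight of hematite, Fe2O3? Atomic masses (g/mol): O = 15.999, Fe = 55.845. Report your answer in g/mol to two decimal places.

159.69 g/mol

The formula mass is the sum 2*55.845 + 3*15.999.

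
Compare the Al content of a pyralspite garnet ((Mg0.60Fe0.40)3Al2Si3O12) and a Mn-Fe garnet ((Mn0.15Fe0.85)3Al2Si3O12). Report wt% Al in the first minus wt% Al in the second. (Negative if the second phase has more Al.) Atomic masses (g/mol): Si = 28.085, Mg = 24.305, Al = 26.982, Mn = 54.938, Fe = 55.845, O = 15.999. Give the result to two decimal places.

1.39 percentage points

M((Mg0.60Fe0.40)3Al2Si3O12) = 440.970 g/mol, so wt% Al = 53.964/440.970 × 100 = 12.24%.
M((Mn0.15Fe0.85)3Al2Si3O12) = 497.334 g/mol, so wt% Al = 53.964/497.334 × 100 = 10.85%.
12.24 − 10.85 = 1.39 pp.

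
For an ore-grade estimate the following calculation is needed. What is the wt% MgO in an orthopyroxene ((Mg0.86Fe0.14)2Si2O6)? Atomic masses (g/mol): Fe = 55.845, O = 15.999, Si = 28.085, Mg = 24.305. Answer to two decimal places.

Molar mass of (Mg0.86Fe0.14)2Si2O6 = 1.72*24.305 + 0.28*55.845 + 2*28.085 + 6*15.999 = 209.605 g/mol.
Each formula unit contains 1.72 Mg, equivalent to 1.72/1 = 1.7200 mol MgO.
M(MgO) = 1×24.305 + 1×15.999 = 40.304 g/mol.
Mass of MgO per formula unit = 1.7200 × 40.304 = 69.323 g.
MgO wt% = 69.323 / 209.605 × 100 = 33.07%.

33.07 wt%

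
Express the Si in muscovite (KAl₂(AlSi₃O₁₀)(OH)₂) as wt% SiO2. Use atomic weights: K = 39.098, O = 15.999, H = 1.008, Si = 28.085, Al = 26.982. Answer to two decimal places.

Molar mass of KAl₂(AlSi₃O₁₀)(OH)₂ = 1×39.098 + 3×26.982 + 3×28.085 + 12×15.999 + 2×1.008 = 398.303 g/mol.
Each formula unit contains 3 Si, equivalent to 3/1 = 3.0000 mol SiO2.
M(SiO2) = 1×28.085 + 2×15.999 = 60.083 g/mol.
Mass of SiO2 per formula unit = 3.0000 × 60.083 = 180.249 g.
SiO2 wt% = 180.249 / 398.303 × 100 = 45.25%.

45.25 wt%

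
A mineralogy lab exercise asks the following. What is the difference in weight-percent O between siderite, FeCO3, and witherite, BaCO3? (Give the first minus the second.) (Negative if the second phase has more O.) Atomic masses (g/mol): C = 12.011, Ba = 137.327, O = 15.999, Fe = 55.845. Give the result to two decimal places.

M(FeCO3) = 115.853 g/mol, so wt% O = 47.997/115.853 × 100 = 41.43%.
M(BaCO3) = 197.335 g/mol, so wt% O = 47.997/197.335 × 100 = 24.32%.
41.43 − 24.32 = 17.11 pp.

17.11 percentage points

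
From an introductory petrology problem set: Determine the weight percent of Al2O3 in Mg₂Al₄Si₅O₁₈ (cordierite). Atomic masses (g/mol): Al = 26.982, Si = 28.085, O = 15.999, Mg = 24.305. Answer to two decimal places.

34.86 wt%

Formula mass = 584.945 g/mol.
4 Al → 2.0000 mol Al2O3 per formula unit; M(Al2O3) = 101.961, so Al2O3 mass = 203.922 g.
203.922/584.945 × 100 = 34.86 wt%.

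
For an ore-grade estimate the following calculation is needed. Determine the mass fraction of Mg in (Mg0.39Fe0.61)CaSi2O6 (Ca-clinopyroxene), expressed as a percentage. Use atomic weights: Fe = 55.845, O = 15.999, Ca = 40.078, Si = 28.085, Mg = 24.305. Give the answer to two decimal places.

Molar mass of (Mg0.39Fe0.61)CaSi2O6: 0.39*24.305 + 0.61*55.845 + 1*40.078 + 2*28.085 + 6*15.999 = 235.786 g/mol.
Mass of Mg per formula unit: 0.39 × 24.305 = 9.479 g.
Weight fraction Mg = 9.479 / 235.786 = 0.0402.

4.02 mass %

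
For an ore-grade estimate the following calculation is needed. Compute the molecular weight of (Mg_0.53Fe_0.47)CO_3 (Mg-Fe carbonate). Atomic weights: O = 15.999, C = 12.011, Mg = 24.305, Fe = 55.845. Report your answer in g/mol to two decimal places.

M = 0.53(24.305) + 0.47(55.845) + 1(12.011) + 3(15.999)

99.14 g/mol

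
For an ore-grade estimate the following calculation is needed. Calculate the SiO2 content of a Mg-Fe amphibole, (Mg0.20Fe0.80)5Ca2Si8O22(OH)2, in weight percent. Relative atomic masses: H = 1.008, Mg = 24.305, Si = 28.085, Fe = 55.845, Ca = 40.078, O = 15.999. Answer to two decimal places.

Molar mass of (Mg0.20Fe0.80)5Ca2Si8O22(OH)2 = 1·24.305 + 4·55.845 + 2·40.078 + 8·28.085 + 24·15.999 + 2·1.008 = 938.513 g/mol.
Each formula unit contains 8 Si, equivalent to 8/1 = 8.0000 mol SiO2.
M(SiO2) = 1×28.085 + 2×15.999 = 60.083 g/mol.
Mass of SiO2 per formula unit = 8.0000 × 60.083 = 480.664 g.
SiO2 wt% = 480.664 / 938.513 × 100 = 51.22%.

51.22 wt%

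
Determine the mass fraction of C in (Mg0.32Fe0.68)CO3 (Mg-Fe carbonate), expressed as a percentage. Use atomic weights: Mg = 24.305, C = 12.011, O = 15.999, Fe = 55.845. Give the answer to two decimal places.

11.36 weight percent

Molar mass of (Mg0.32Fe0.68)CO3: 0.32·24.305 + 0.68·55.845 + 1·12.011 + 3·15.999 = 105.760 g/mol.
Mass of C per formula unit: 1 × 12.011 = 12.011 g.
Weight fraction C = 12.011 / 105.760 = 0.1136.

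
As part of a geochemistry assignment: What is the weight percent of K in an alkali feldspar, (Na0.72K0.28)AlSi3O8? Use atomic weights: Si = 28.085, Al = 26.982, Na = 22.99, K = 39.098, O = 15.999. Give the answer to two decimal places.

Molar mass of (Na0.72K0.28)AlSi3O8: 0.72×22.99 + 0.28×39.098 + 1×26.982 + 3×28.085 + 8×15.999 = 266.729 g/mol.
Mass of K per formula unit: 0.28 × 39.098 = 10.947 g.
Weight fraction K = 10.947 / 266.729 = 0.0410.

4.10 wt%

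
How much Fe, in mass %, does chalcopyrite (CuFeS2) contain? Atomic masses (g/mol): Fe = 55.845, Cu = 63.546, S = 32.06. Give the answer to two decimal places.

M(CuFeS2) = 183.511 g/mol.
Fe contributes 1 × 55.845 = 55.845 g per mole.
55.845/183.511 = 0.3043 → 30.43%.

30.43 mass %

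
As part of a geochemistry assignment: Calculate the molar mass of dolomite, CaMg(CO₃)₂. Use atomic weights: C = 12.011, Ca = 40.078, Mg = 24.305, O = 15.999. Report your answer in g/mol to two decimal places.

M = 1×40.078 + 1×24.305 + 2×12.011 + 6×15.999

184.40 g/mol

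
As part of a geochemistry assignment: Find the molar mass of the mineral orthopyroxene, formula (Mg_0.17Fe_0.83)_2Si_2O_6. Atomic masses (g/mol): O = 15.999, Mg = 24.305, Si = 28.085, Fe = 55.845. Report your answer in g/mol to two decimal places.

253.13 g/mol

M = 0.34×24.305 + 1.66×55.845 + 2×28.085 + 6×15.999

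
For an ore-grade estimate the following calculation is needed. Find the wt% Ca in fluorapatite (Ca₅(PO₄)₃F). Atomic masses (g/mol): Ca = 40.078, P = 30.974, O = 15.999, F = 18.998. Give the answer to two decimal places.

39.74 wt%

Molar mass of Ca₅(PO₄)₃F: 5*40.078 + 3*30.974 + 12*15.999 + 1*18.998 = 504.298 g/mol.
Mass of Ca per formula unit: 5 × 40.078 = 200.390 g.
Weight fraction Ca = 200.390 / 504.298 = 0.3974.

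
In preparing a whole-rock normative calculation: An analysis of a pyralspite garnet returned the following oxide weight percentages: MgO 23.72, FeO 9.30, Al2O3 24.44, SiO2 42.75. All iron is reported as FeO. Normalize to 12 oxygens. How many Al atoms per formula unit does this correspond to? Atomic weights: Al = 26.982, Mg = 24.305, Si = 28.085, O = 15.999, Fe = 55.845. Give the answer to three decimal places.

2.011 Al apfu

MgO (M=40.304): mol = 0.58853; Mg = 0.58853, O = 0.58853.
FeO (M=71.844): mol = 0.12945; Fe = 0.12945, O = 0.12945.
Al2O3 (M=101.961): mol = 0.23970; Al = 0.47940, O = 0.71910.
SiO2 (M=60.083): mol = 0.71152; Si = 0.71152, O = 1.42304.
ΣO = 2.86012; factor = 12/ΣO = 4.19563.
Al apfu = 0.47940 × 4.19563 = 2.011.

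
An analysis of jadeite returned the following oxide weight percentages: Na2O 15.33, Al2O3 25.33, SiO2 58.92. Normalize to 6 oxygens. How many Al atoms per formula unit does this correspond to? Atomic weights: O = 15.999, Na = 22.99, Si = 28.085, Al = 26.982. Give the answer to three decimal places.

1.009 Al apfu

15.33 wt% Na2O ÷ 61.979 g/mol = 0.24734 mol, giving 0.49468 Na and 0.24734 O.
25.33 wt% Al2O3 ÷ 101.961 g/mol = 0.24843 mol, giving 0.49686 Al and 0.74529 O.
58.92 wt% SiO2 ÷ 60.083 g/mol = 0.98064 mol, giving 0.98064 Si and 1.96128 O.
Oxygen sums to 2.95391; scaling by 6/2.95391 = 2.03121 puts the formula on 6 O.
Al: 0.49686 × 2.03121 = 1.009 atoms per formula unit.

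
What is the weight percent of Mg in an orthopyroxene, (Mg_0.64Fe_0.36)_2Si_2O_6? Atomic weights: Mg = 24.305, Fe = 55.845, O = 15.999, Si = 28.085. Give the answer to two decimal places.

13.92 wt%

M((Mg_0.64Fe_0.36)_2Si_2O_6) = 223.483 g/mol.
Mg contributes 1.28 × 24.305 = 31.110 g per mole.
31.110/223.483 = 0.1392 → 13.92%.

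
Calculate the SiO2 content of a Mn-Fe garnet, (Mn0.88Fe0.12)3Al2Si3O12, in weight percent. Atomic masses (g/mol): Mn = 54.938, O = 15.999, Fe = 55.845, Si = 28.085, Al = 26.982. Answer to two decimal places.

36.39 wt%

M((Mn0.88Fe0.12)3Al2Si3O12) = 495.348 g/mol; M(SiO2) = 60.083 g/mol.
Moles SiO2 per formula unit = 3 Si ÷ 1 = 3.0000.
SiO2 fraction = (3.0000 × 60.083) / 495.348 = 180.249/495.348 = 0.3639.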